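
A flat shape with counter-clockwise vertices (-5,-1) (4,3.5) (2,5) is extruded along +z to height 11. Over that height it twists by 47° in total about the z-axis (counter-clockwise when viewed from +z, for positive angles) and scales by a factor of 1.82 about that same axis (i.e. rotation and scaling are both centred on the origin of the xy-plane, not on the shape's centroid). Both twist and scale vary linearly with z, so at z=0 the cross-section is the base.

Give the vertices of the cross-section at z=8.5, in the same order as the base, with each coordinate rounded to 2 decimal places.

Cross-section at z=8.5: (-5.61,-6.15) (1.88,8.48) (-2.21,8.52)

t = z/height = 8.5/11 = 0.772727
s = 1 + (scale-1)·z/height = 1 + (1.82-1)·8.5/11 = 1.633636
θ = twist·z/height = 47°·8.5/11 = 36.3182° = 0.633872 rad
cos θ = 0.805740, sin θ = 0.592269 (intermediates below are computed at full precision and shown rounded to 5 d.p.)
v1: (-5,-1) → rotate → (-3.43643,-3.76708) → ×s → (-5.61388,-6.15405) → (-5.61,-6.15)
v2: (4,3.5) → rotate → (1.15002,5.18917) → ×s → (1.87872,8.47721) → (1.88,8.48)
v3: (2,5) → rotate → (-1.34986,5.21324) → ×s → (-2.20519,8.51654) → (-2.21,8.52)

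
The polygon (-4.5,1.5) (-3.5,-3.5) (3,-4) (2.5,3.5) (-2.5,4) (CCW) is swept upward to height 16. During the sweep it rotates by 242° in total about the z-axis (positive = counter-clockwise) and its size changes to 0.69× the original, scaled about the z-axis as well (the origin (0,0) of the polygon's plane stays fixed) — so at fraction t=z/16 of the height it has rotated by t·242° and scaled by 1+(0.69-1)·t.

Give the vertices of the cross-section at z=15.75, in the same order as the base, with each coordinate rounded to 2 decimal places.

Cross-section at z=15.75: (2.53,2.11) (-0.79,3.35) (-3.46,-0.31) (1.15,-2.76) (3.28,0.01)

t = z/height = 15.75/16 = 0.984375
s = 1 + (scale-1)·z/height = 1 + (0.69-1)·15.75/16 = 0.694844
θ = twist·z/height = 242°·15.75/16 = 238.2188° = 4.157702 rad
cos θ = -0.526678, sin θ = -0.850065 (intermediates below are computed at full precision and shown rounded to 5 d.p.)
v1: (-4.5,1.5) → rotate → (3.64515,3.03528) → ×s → (2.53281,2.10904) → (2.53,2.11)
v2: (-3.5,-3.5) → rotate → (-1.13186,4.81860) → ×s → (-0.78646,3.34817) → (-0.79,3.35)
v3: (3,-4) → rotate → (-4.98029,-0.44348) → ×s → (-3.46053,-0.30815) → (-3.46,-0.31)
v4: (2.5,3.5) → rotate → (1.65853,-3.96853) → ×s → (1.15242,-2.75751) → (1.15,-2.76)
v5: (-2.5,4) → rotate → (4.71695,0.01845) → ×s → (3.27755,0.01282) → (3.28,0.01)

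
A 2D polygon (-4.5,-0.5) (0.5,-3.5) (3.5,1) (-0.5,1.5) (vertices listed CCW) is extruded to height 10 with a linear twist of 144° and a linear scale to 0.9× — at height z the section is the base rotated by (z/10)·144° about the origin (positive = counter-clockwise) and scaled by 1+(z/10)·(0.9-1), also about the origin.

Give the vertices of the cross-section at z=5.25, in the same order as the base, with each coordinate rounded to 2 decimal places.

t = z/height = 5.25/10 = 0.525
s = 1 + (scale-1)·z/height = 1 + (0.9-1)·5.25/10 = 0.947500
θ = twist·z/height = 144°·5.25/10 = 75.6000° = 1.319469 rad
cos θ = 0.248690, sin θ = 0.968583 (intermediates below are computed at full precision and shown rounded to 5 d.p.)
v1: (-4.5,-0.5) → rotate → (-0.63481,-4.48297) → ×s → (-0.60149,-4.24761) → (-0.60,-4.25)
v2: (0.5,-3.5) → rotate → (3.51439,-0.38612) → ×s → (3.32988,-0.36585) → (3.33,-0.37)
v3: (3.5,1) → rotate → (-0.09817,3.63873) → ×s → (-0.09301,3.44770) → (-0.09,3.45)
v4: (-0.5,1.5) → rotate → (-1.57722,-0.11126) → ×s → (-1.49442,-0.10542) → (-1.49,-0.11)

Cross-section at z=5.25: (-0.60,-4.25) (3.33,-0.37) (-0.09,3.45) (-1.49,-0.11)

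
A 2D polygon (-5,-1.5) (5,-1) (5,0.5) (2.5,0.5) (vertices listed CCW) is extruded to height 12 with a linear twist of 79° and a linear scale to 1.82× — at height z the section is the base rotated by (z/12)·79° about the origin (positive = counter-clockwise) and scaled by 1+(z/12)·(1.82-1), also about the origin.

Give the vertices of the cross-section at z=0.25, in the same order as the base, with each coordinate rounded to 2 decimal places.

Cross-section at z=0.25: (-5.04,-1.67) (5.11,-0.87) (5.07,0.65) (2.53,0.58)

t = z/height = 0.25/12 = 0.0208333
s = 1 + (scale-1)·z/height = 1 + (1.82-1)·0.25/12 = 1.017083
θ = twist·z/height = 79°·0.25/12 = 1.6458° = 0.028725 rad
cos θ = 0.999587, sin θ = 0.028721 (intermediates below are computed at full precision and shown rounded to 5 d.p.)
v1: (-5,-1.5) → rotate → (-4.95486,-1.64299) → ×s → (-5.03950,-1.67106) → (-5.04,-1.67)
v2: (5,-1) → rotate → (5.02666,-0.85598) → ×s → (5.11253,-0.87060) → (5.11,-0.87)
v3: (5,0.5) → rotate → (4.98358,0.64340) → ×s → (5.06871,0.65439) → (5.07,0.65)
v4: (2.5,0.5) → rotate → (2.48461,0.57160) → ×s → (2.52705,0.58136) → (2.53,0.58)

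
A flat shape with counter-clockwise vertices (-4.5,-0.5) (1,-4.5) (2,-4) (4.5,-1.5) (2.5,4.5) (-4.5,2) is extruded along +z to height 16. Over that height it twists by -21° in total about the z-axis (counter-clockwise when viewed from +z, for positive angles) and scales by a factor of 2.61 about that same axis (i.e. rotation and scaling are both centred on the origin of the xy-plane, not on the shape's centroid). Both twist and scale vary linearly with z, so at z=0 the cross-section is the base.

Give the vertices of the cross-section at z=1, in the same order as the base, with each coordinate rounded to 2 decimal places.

Cross-section at z=1: (-4.96,-0.44) (0.99,-4.98) (2.10,-4.45) (4.91,-1.76) (2.86,4.89) (-4.90,2.31)

t = z/height = 1/16 = 0.0625
s = 1 + (scale-1)·z/height = 1 + (2.61-1)·1/16 = 1.100625
θ = twist·z/height = -21°·1/16 = -1.3125° = -0.022907 rad
cos θ = 0.999738, sin θ = -0.022905 (intermediates below are computed at full precision and shown rounded to 5 d.p.)
v1: (-4.5,-0.5) → rotate → (-4.51027,-0.39679) → ×s → (-4.96412,-0.43672) → (-4.96,-0.44)
v2: (1,-4.5) → rotate → (0.89666,-4.52172) → ×s → (0.98689,-4.97672) → (0.99,-4.98)
v3: (2,-4) → rotate → (1.90785,-4.04476) → ×s → (2.09983,-4.45177) → (2.10,-4.45)
v4: (4.5,-1.5) → rotate → (4.46446,-1.60268) → ×s → (4.91370,-1.76395) → (4.91,-1.76)
v5: (2.5,4.5) → rotate → (2.60242,4.44156) → ×s → (2.86429,4.88849) → (2.86,4.89)
v6: (-4.5,2) → rotate → (-4.45301,2.10255) → ×s → (-4.90109,2.31412) → (-4.90,2.31)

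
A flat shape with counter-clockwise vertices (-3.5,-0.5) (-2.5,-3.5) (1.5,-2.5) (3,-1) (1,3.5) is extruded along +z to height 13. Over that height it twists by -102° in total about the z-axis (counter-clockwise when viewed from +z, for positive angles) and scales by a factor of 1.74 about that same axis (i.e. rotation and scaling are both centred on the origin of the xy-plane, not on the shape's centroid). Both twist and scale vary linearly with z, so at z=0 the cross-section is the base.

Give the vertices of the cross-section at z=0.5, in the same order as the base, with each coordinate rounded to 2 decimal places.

t = z/height = 0.5/13 = 0.0384615
s = 1 + (scale-1)·z/height = 1 + (1.74-1)·0.5/13 = 1.028462
θ = twist·z/height = -102°·0.5/13 = -3.9231° = -0.068471 rad
cos θ = 0.997657, sin θ = -0.068417 (intermediates below are computed at full precision and shown rounded to 5 d.p.)
v1: (-3.5,-0.5) → rotate → (-3.52601,-0.25937) → ×s → (-3.62636,-0.26675) → (-3.63,-0.27)
v2: (-2.5,-3.5) → rotate → (-2.73360,-3.32076) → ×s → (-2.81140,-3.41527) → (-2.81,-3.42)
v3: (1.5,-2.5) → rotate → (1.32544,-2.59677) → ×s → (1.36317,-2.67068) → (1.36,-2.67)
v4: (3,-1) → rotate → (2.92455,-1.20291) → ×s → (3.00779,-1.23714) → (3.01,-1.24)
v5: (1,3.5) → rotate → (1.23712,3.42338) → ×s → (1.27233,3.52082) → (1.27,3.52)

Cross-section at z=0.5: (-3.63,-0.27) (-2.81,-3.42) (1.36,-2.67) (3.01,-1.24) (1.27,3.52)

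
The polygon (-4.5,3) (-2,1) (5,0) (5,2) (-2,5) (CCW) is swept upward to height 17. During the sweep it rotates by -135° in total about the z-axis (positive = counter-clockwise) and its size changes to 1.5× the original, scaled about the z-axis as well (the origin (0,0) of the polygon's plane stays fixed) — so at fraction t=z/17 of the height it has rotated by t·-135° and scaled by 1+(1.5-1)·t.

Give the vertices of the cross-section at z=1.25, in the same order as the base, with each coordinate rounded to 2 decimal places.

t = z/height = 1.25/17 = 0.0735294
s = 1 + (scale-1)·z/height = 1 + (1.5-1)·1.25/17 = 1.036765
θ = twist·z/height = -135°·1.25/17 = -9.9265° = -0.173250 rad
cos θ = 0.985030, sin θ = -0.172384 (intermediates below are computed at full precision and shown rounded to 5 d.p.)
v1: (-4.5,3) → rotate → (-3.91548,3.73082) → ×s → (-4.05943,3.86798) → (-4.06,3.87)
v2: (-2,1) → rotate → (-1.79768,1.32980) → ×s → (-1.86377,1.37869) → (-1.86,1.38)
v3: (5,0) → rotate → (4.92515,-0.86192) → ×s → (5.10622,-0.89361) → (5.11,-0.89)
v4: (5,2) → rotate → (5.26992,1.10814) → ×s → (5.46366,1.14888) → (5.46,1.15)
v5: (-2,5) → rotate → (-1.10814,5.26992) → ×s → (-1.14888,5.46366) → (-1.15,5.46)

Cross-section at z=1.25: (-4.06,3.87) (-1.86,1.38) (5.11,-0.89) (5.46,1.15) (-1.15,5.46)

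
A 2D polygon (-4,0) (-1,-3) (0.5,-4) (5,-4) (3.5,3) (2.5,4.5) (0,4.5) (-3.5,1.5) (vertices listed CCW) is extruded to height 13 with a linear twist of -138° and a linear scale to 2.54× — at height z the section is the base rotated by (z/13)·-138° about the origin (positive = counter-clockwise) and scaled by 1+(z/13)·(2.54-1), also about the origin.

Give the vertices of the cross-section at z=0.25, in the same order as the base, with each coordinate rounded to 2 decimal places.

t = z/height = 0.25/13 = 0.0192308
s = 1 + (scale-1)·z/height = 1 + (2.54-1)·0.25/13 = 1.029615
θ = twist·z/height = -138°·0.25/13 = -2.6538° = -0.046318 rad
cos θ = 0.998927, sin θ = -0.046302 (intermediates below are computed at full precision and shown rounded to 5 d.p.)
v1: (-4,0) → rotate → (-3.99571,0.18521) → ×s → (-4.11404,0.19069) → (-4.11,0.19)
v2: (-1,-3) → rotate → (-1.13783,-2.95048) → ×s → (-1.17153,-3.03786) → (-1.17,-3.04)
v3: (0.5,-4) → rotate → (0.31426,-4.01886) → ×s → (0.32356,-4.13788) → (0.32,-4.14)
v4: (5,-4) → rotate → (4.80943,-4.22722) → ×s → (4.95186,-4.35241) → (4.95,-4.35)
v5: (3.5,3) → rotate → (3.63515,2.83473) → ×s → (3.74281,2.91868) → (3.74,2.92)
v6: (2.5,4.5) → rotate → (2.70568,4.37942) → ×s → (2.78581,4.50912) → (2.79,4.51)
v7: (0,4.5) → rotate → (0.20836,4.49517) → ×s → (0.21453,4.62830) → (0.21,4.63)
v8: (-3.5,1.5) → rotate → (-3.42679,1.66045) → ×s → (-3.52828,1.70962) → (-3.53,1.71)

Cross-section at z=0.25: (-4.11,0.19) (-1.17,-3.04) (0.32,-4.14) (4.95,-4.35) (3.74,2.92) (2.79,4.51) (0.21,4.63) (-3.53,1.71)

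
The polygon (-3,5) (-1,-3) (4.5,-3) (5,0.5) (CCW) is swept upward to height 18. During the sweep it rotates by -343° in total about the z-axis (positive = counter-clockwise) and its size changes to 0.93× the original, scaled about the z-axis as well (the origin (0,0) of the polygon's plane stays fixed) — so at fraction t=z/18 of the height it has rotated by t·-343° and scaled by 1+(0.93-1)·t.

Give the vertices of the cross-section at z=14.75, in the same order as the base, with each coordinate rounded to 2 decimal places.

t = z/height = 14.75/18 = 0.819444
s = 1 + (scale-1)·z/height = 1 + (0.93-1)·14.75/18 = 0.942639
θ = twist·z/height = -343°·14.75/18 = -281.0694° = -4.905587 rad
cos θ = 0.191999, sin θ = 0.981395 (intermediates below are computed at full precision and shown rounded to 5 d.p.)
v1: (-3,5) → rotate → (-5.48297,-1.98419) → ×s → (-5.16846,-1.87038) → (-5.17,-1.87)
v2: (-1,-3) → rotate → (2.75219,-1.55739) → ×s → (2.59432,-1.46806) → (2.59,-1.47)
v3: (4.5,-3) → rotate → (3.80818,3.84028) → ×s → (3.58974,3.62000) → (3.59,3.62)
v4: (5,0.5) → rotate → (0.46930,5.00298) → ×s → (0.44238,4.71600) → (0.44,4.72)

Cross-section at z=14.75: (-5.17,-1.87) (2.59,-1.47) (3.59,3.62) (0.44,4.72)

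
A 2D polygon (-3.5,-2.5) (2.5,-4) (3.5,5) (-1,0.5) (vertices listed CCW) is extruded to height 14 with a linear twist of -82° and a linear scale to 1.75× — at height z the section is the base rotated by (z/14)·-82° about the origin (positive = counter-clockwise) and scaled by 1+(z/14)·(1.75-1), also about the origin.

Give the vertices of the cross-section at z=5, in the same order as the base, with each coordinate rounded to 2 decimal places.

t = z/height = 5/14 = 0.357143
s = 1 + (scale-1)·z/height = 1 + (1.75-1)·5/14 = 1.267857
θ = twist·z/height = -82°·5/14 = -29.2857° = -0.511132 rad
cos θ = 0.872191, sin θ = -0.489165 (intermediates below are computed at full precision and shown rounded to 5 d.p.)
v1: (-3.5,-2.5) → rotate → (-4.27558,-0.46840) → ×s → (-5.42083,-0.59387) → (-5.42,-0.59)
v2: (2.5,-4) → rotate → (0.22382,-4.71168) → ×s → (0.28377,-5.97373) → (0.28,-5.97)
v3: (3.5,5) → rotate → (5.49849,2.64888) → ×s → (6.97131,3.35840) → (6.97,3.36)
v4: (-1,0.5) → rotate → (-0.62761,0.92526) → ×s → (-0.79572,1.17310) → (-0.80,1.17)

Cross-section at z=5: (-5.42,-0.59) (0.28,-5.97) (6.97,3.36) (-0.80,1.17)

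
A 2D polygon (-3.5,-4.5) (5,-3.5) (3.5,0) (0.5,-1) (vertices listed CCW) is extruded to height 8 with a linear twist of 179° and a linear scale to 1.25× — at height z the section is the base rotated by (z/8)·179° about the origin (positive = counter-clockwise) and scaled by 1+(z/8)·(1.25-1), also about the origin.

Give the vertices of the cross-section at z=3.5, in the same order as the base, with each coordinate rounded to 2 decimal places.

t = z/height = 3.5/8 = 0.4375
s = 1 + (scale-1)·z/height = 1 + (1.25-1)·3.5/8 = 1.109375
θ = twist·z/height = 179°·3.5/8 = 78.3125° = 1.366811 rad
cos θ = 0.202574, sin θ = 0.979267 (intermediates below are computed at full precision and shown rounded to 5 d.p.)
v1: (-3.5,-4.5) → rotate → (3.69769,-4.33902) → ×s → (4.10213,-4.81360) → (4.10,-4.81)
v2: (5,-3.5) → rotate → (4.44030,4.18733) → ×s → (4.92596,4.64532) → (4.93,4.65)
v3: (3.5,0) → rotate → (0.70901,3.42743) → ×s → (0.78656,3.80231) → (0.79,3.80)
v4: (0.5,-1) → rotate → (1.08055,0.28706) → ×s → (1.19874,0.31846) → (1.20,0.32)

Cross-section at z=3.5: (4.10,-4.81) (4.93,4.65) (0.79,3.80) (1.20,0.32)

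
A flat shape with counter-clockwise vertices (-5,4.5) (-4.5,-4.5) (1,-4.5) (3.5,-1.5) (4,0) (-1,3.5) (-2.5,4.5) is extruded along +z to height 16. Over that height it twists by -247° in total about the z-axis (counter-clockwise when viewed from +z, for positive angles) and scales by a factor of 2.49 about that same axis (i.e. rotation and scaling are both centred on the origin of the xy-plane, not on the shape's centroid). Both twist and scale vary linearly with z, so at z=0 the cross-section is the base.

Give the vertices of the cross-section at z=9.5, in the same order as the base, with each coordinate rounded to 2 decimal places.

Cross-section at z=9.5: (12.53,-1.91) (2.42,11.75) (-6.24,6.05) (-7.06,-1.26) (-6.30,-4.14) (5.20,-4.47) (8.60,-4.50)

t = z/height = 9.5/16 = 0.59375
s = 1 + (scale-1)·z/height = 1 + (2.49-1)·9.5/16 = 1.884688
θ = twist·z/height = -247°·9.5/16 = -146.6563° = -2.559634 rad
cos θ = -0.835388, sin θ = -0.549661 (intermediates below are computed at full precision and shown rounded to 5 d.p.)
v1: (-5,4.5) → rotate → (6.65041,-1.01094) → ×s → (12.53395,-1.90531) → (12.53,-1.91)
v2: (-4.5,-4.5) → rotate → (1.28577,6.23272) → ×s → (2.42328,11.74673) → (2.42,11.75)
v3: (1,-4.5) → rotate → (-3.30886,3.20958) → ×s → (-6.23617,6.04906) → (-6.24,6.05)
v4: (3.5,-1.5) → rotate → (-3.74835,-0.67073) → ×s → (-7.06447,-1.26412) → (-7.06,-1.26)
v5: (4,0) → rotate → (-3.34155,-2.19864) → ×s → (-6.29778,-4.14376) → (-6.30,-4.14)
v6: (-1,3.5) → rotate → (2.75920,-2.37420) → ×s → (5.20023,-4.47462) → (5.20,-4.47)
v7: (-2.5,4.5) → rotate → (4.56194,-2.38509) → ×s → (8.59784,-4.49516) → (8.60,-4.50)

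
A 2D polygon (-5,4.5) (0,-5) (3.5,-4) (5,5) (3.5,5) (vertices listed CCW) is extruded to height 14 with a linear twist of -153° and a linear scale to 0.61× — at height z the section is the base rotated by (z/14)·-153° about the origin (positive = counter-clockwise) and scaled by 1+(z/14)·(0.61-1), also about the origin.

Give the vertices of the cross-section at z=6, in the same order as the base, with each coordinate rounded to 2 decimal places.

Cross-section at z=6: (1.69,5.34) (-3.79,-1.72) (-1.83,-4.03) (5.51,-2.07) (5.00,-0.93)

t = z/height = 6/14 = 0.428571
s = 1 + (scale-1)·z/height = 1 + (0.61-1)·6/14 = 0.832857
θ = twist·z/height = -153°·6/14 = -65.5714° = -1.144437 rad
cos θ = 0.413559, sin θ = -0.910478 (intermediates below are computed at full precision and shown rounded to 5 d.p.)
v1: (-5,4.5) → rotate → (2.02936,6.41340) → ×s → (1.69016,5.34145) → (1.69,5.34)
v2: (0,-5) → rotate → (-4.55239,-2.06779) → ×s → (-3.79149,-1.72218) → (-3.79,-1.72)
v3: (3.5,-4) → rotate → (-2.19446,-4.84091) → ×s → (-1.82767,-4.03178) → (-1.83,-4.03)
v4: (5,5) → rotate → (6.62018,-2.48460) → ×s → (5.51366,-2.06931) → (5.51,-2.07)
v5: (3.5,5) → rotate → (5.99984,-1.11888) → ×s → (4.99701,-0.93187) → (5.00,-0.93)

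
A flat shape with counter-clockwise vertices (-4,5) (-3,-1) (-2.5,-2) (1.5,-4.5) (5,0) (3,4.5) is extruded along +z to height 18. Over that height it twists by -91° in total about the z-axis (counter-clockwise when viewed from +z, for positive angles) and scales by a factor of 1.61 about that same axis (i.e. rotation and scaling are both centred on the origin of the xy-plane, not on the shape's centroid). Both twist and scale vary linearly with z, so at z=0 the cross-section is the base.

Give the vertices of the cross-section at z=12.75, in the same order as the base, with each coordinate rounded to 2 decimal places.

t = z/height = 12.75/18 = 0.708333
s = 1 + (scale-1)·z/height = 1 + (1.61-1)·12.75/18 = 1.432083
θ = twist·z/height = -91°·12.75/18 = -64.4583° = -1.125010 rad
cos θ = 0.431167, sin θ = -0.902272 (intermediates below are computed at full precision and shown rounded to 5 d.p.)
v1: (-4,5) → rotate → (2.78669,5.76492) → ×s → (3.99077,8.25585) → (3.99,8.26)
v2: (-3,-1) → rotate → (-2.19577,2.27565) → ×s → (-3.14453,3.25892) → (-3.14,3.26)
v3: (-2.5,-2) → rotate → (-2.88246,1.39335) → ×s → (-4.12793,1.99539) → (-4.13,2.00)
v4: (1.5,-4.5) → rotate → (-3.41347,-3.29366) → ×s → (-4.88838,-4.71680) → (-4.89,-4.72)
v5: (5,0) → rotate → (2.15584,-4.51136) → ×s → (3.08734,-6.46064) → (3.09,-6.46)
v6: (3,4.5) → rotate → (5.35373,-0.76656) → ×s → (7.66698,-1.09778) → (7.67,-1.10)

Cross-section at z=12.75: (3.99,8.26) (-3.14,3.26) (-4.13,2.00) (-4.89,-4.72) (3.09,-6.46) (7.67,-1.10)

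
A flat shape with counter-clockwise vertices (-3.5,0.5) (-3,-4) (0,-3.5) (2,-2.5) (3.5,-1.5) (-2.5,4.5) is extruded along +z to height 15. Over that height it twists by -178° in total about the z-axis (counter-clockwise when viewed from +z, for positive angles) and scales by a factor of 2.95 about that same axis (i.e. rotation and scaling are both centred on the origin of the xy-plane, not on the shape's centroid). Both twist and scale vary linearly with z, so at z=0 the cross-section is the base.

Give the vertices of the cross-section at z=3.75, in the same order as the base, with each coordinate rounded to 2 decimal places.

t = z/height = 3.75/15 = 0.25
s = 1 + (scale-1)·z/height = 1 + (2.95-1)·3.75/15 = 1.487500
θ = twist·z/height = -178°·3.75/15 = -44.5000° = -0.776672 rad
cos θ = 0.713250, sin θ = -0.700909 (intermediates below are computed at full precision and shown rounded to 5 d.p.)
v1: (-3.5,0.5) → rotate → (-2.14592,2.80981) → ×s → (-3.19206,4.17959) → (-3.19,4.18)
v2: (-3,-4) → rotate → (-4.94339,-0.75027) → ×s → (-7.35329,-1.11603) → (-7.35,-1.12)
v3: (0,-3.5) → rotate → (-2.45318,-2.49638) → ×s → (-3.64911,-3.71336) → (-3.65,-3.71)
v4: (2,-2.5) → rotate → (-0.32577,-3.18494) → ×s → (-0.48459,-4.73761) → (-0.48,-4.74)
v5: (3.5,-1.5) → rotate → (1.44501,-3.52306) → ×s → (2.14946,-5.24055) → (2.15,-5.24)
v6: (-2.5,4.5) → rotate → (1.37097,4.96190) → ×s → (2.03931,7.38083) → (2.04,7.38)

Cross-section at z=3.75: (-3.19,4.18) (-7.35,-1.12) (-3.65,-3.71) (-0.48,-4.74) (2.15,-5.24) (2.04,7.38)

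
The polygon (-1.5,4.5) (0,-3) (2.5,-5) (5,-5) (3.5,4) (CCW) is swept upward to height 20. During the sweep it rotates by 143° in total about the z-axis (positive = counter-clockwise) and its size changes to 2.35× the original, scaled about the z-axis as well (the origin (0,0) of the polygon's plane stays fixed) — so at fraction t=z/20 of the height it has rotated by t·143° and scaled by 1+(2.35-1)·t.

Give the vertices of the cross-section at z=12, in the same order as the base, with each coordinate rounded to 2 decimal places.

Cross-section at z=12: (-8.32,-2.11) (5.42,-0.40) (9.36,3.85) (9.69,8.36) (-6.76,6.85)

t = z/height = 12/20 = 0.6
s = 1 + (scale-1)·z/height = 1 + (2.35-1)·12/20 = 1.810000
θ = twist·z/height = 143°·12/20 = 85.8000° = 1.497492 rad
cos θ = 0.073238, sin θ = 0.997314 (intermediates below are computed at full precision and shown rounded to 5 d.p.)
v1: (-1.5,4.5) → rotate → (-4.59777,-1.16640) → ×s → (-8.32197,-2.11118) → (-8.32,-2.11)
v2: (0,-3) → rotate → (2.99194,-0.21971) → ×s → (5.41542,-0.39768) → (5.42,-0.40)
v3: (2.5,-5) → rotate → (5.16967,2.12710) → ×s → (9.35710,3.85004) → (9.36,3.85)
v4: (5,-5) → rotate → (5.35276,4.62038) → ×s → (9.68850,8.36289) → (9.69,8.36)
v5: (3.5,4) → rotate → (-3.73292,3.78355) → ×s → (-6.75659,6.84823) → (-6.76,6.85)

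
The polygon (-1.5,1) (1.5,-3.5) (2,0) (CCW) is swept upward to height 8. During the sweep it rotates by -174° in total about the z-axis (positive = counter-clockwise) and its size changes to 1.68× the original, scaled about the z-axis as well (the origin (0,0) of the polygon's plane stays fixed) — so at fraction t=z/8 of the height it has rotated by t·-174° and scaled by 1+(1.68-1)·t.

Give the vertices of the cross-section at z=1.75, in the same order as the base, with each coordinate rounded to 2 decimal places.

t = z/height = 1.75/8 = 0.21875
s = 1 + (scale-1)·z/height = 1 + (1.68-1)·1.75/8 = 1.148750
θ = twist·z/height = -174°·1.75/8 = -38.0625° = -0.664316 rad
cos θ = 0.787339, sin θ = -0.616521 (intermediates below are computed at full precision and shown rounded to 5 d.p.)
v1: (-1.5,1) → rotate → (-0.56449,1.71212) → ×s → (-0.64845,1.96680) → (-0.65,1.97)
v2: (1.5,-3.5) → rotate → (-0.97681,-3.68047) → ×s → (-1.12212,-4.22794) → (-1.12,-4.23)
v3: (2,0) → rotate → (1.57468,-1.23304) → ×s → (1.80891,-1.41646) → (1.81,-1.42)

Cross-section at z=1.75: (-0.65,1.97) (-1.12,-4.23) (1.81,-1.42)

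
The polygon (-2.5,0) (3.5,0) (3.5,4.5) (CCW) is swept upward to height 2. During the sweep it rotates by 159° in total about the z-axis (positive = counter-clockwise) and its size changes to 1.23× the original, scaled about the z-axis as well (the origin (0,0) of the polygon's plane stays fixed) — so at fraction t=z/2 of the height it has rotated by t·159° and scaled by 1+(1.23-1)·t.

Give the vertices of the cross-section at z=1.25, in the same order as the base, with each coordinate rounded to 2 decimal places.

t = z/height = 1.25/2 = 0.625
s = 1 + (scale-1)·z/height = 1 + (1.23-1)·1.25/2 = 1.143750
θ = twist·z/height = 159°·1.25/2 = 99.3750° = 1.734421 rad
cos θ = -0.162895, sin θ = 0.986643 (intermediates below are computed at full precision and shown rounded to 5 d.p.)
v1: (-2.5,0) → rotate → (0.40724,-2.46661) → ×s → (0.46578,-2.82118) → (0.47,-2.82)
v2: (3.5,0) → rotate → (-0.57013,3.45325) → ×s → (-0.65209,3.94966) → (-0.65,3.95)
v3: (3.5,4.5) → rotate → (-5.01003,2.72022) → ×s → (-5.73022,3.11125) → (-5.73,3.11)

Cross-section at z=1.25: (0.47,-2.82) (-0.65,3.95) (-5.73,3.11)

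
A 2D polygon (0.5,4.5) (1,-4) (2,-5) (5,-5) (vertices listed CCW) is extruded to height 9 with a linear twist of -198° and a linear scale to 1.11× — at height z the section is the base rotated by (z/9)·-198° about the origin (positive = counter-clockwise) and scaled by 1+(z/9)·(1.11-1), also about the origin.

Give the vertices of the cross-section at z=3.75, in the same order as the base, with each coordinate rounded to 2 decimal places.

Cross-section at z=3.75: (4.73,0.10) (-4.01,-1.58) (-4.91,-2.76) (-4.50,-5.87)

t = z/height = 3.75/9 = 0.416667
s = 1 + (scale-1)·z/height = 1 + (1.11-1)·3.75/9 = 1.045833
θ = twist·z/height = -198°·3.75/9 = -82.5000° = -1.439897 rad
cos θ = 0.130526, sin θ = -0.991445 (intermediates below are computed at full precision and shown rounded to 5 d.p.)
v1: (0.5,4.5) → rotate → (4.52676,0.09165) → ×s → (4.73424,0.09585) → (4.73,0.10)
v2: (1,-4) → rotate → (-3.83525,-1.51355) → ×s → (-4.01104,-1.58292) → (-4.01,-1.58)
v3: (2,-5) → rotate → (-4.69617,-2.63552) → ×s → (-4.91141,-2.75632) → (-4.91,-2.76)
v4: (5,-5) → rotate → (-4.30459,-5.60986) → ×s → (-4.50189,-5.86697) → (-4.50,-5.87)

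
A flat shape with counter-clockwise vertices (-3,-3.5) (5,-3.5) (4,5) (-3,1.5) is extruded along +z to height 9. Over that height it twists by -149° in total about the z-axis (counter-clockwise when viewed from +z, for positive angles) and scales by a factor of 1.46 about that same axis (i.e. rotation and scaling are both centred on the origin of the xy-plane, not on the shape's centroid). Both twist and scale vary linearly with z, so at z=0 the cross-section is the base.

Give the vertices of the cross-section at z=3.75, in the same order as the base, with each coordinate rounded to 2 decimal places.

Cross-section at z=3.75: (-5.36,1.21) (-0.90,-7.22) (7.50,-1.42) (-0.09,4.00)

t = z/height = 3.75/9 = 0.416667
s = 1 + (scale-1)·z/height = 1 + (1.46-1)·3.75/9 = 1.191667
θ = twist·z/height = -149°·3.75/9 = -62.0833° = -1.083559 rad
cos θ = 0.468187, sin θ = -0.883629 (intermediates below are computed at full precision and shown rounded to 5 d.p.)
v1: (-3,-3.5) → rotate → (-4.49726,1.01223) → ×s → (-5.35924,1.20625) → (-5.36,1.21)
v2: (5,-3.5) → rotate → (-0.75177,-6.05680) → ×s → (-0.89586,-7.21769) → (-0.90,-7.22)
v3: (4,5) → rotate → (6.29089,-1.19358) → ×s → (7.49665,-1.42235) → (7.50,-1.42)
v4: (-3,1.5) → rotate → (-0.07912,3.35317) → ×s → (-0.09428,3.99586) → (-0.09,4.00)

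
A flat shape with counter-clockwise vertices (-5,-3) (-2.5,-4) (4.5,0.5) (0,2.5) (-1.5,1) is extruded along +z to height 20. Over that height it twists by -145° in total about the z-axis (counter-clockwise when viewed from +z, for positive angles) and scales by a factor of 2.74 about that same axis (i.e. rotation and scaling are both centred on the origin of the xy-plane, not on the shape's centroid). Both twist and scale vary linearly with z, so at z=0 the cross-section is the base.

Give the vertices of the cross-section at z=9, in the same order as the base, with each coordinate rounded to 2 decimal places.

t = z/height = 9/20 = 0.45
s = 1 + (scale-1)·z/height = 1 + (2.74-1)·9/20 = 1.783000
θ = twist·z/height = -145°·9/20 = -65.2500° = -1.138827 rad
cos θ = 0.418660, sin θ = -0.908143 (intermediates below are computed at full precision and shown rounded to 5 d.p.)
v1: (-5,-3) → rotate → (-4.81773,3.28474) → ×s → (-8.59001,5.85669) → (-8.59,5.86)
v2: (-2.5,-4) → rotate → (-4.67922,0.59572) → ×s → (-8.34305,1.06217) → (-8.34,1.06)
v3: (4.5,0.5) → rotate → (2.33804,-3.87731) → ×s → (4.16873,-6.91325) → (4.17,-6.91)
v4: (0,2.5) → rotate → (2.27036,1.04665) → ×s → (4.04805,1.86618) → (4.05,1.87)
v5: (-1.5,1) → rotate → (0.28015,1.78087) → ×s → (0.49951,3.17530) → (0.50,3.18)

Cross-section at z=9: (-8.59,5.86) (-8.34,1.06) (4.17,-6.91) (4.05,1.87) (0.50,3.18)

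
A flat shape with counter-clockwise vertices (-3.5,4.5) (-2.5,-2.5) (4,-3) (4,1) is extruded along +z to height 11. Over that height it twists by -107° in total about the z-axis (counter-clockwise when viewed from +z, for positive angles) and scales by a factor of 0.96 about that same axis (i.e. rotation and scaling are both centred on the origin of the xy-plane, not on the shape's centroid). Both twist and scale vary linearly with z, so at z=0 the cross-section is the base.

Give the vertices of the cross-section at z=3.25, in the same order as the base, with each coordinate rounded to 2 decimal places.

t = z/height = 3.25/11 = 0.295455
s = 1 + (scale-1)·z/height = 1 + (0.96-1)·3.25/11 = 0.988182
θ = twist·z/height = -107°·3.25/11 = -31.6136° = -0.551762 rad
cos θ = 0.851602, sin θ = -0.524189 (intermediates below are computed at full precision and shown rounded to 5 d.p.)
v1: (-3.5,4.5) → rotate → (-0.62176,5.66687) → ×s → (-0.61441,5.59990) → (-0.61,5.60)
v2: (-2.5,-2.5) → rotate → (-3.43948,-0.81853) → ×s → (-3.39883,-0.80886) → (-3.40,-0.81)
v3: (4,-3) → rotate → (1.83384,-4.65156) → ×s → (1.81217,-4.59659) → (1.81,-4.60)
v4: (4,1) → rotate → (3.93060,-1.24515) → ×s → (3.88414,-1.23044) → (3.88,-1.23)

Cross-section at z=3.25: (-0.61,5.60) (-3.40,-0.81) (1.81,-4.60) (3.88,-1.23)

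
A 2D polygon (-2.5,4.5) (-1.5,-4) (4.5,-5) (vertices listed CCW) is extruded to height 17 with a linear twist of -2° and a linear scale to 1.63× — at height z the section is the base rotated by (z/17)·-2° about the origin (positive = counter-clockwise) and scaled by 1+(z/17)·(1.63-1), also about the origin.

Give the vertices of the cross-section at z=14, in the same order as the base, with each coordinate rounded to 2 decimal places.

t = z/height = 14/17 = 0.823529
s = 1 + (scale-1)·z/height = 1 + (1.63-1)·14/17 = 1.518824
θ = twist·z/height = -2°·14/17 = -1.6471° = -0.028747 rad
cos θ = 0.999587, sin θ = -0.028743 (intermediates below are computed at full precision and shown rounded to 5 d.p.)
v1: (-2.5,4.5) → rotate → (-2.36963,4.57000) → ×s → (-3.59904,6.94102) → (-3.60,6.94)
v2: (-1.5,-4) → rotate → (-1.61435,-3.95523) → ×s → (-2.45191,-6.00730) → (-2.45,-6.01)
v3: (4.5,-5) → rotate → (4.35443,-5.12728) → ×s → (6.61361,-7.78743) → (6.61,-7.79)

Cross-section at z=14: (-3.60,6.94) (-2.45,-6.01) (6.61,-7.79)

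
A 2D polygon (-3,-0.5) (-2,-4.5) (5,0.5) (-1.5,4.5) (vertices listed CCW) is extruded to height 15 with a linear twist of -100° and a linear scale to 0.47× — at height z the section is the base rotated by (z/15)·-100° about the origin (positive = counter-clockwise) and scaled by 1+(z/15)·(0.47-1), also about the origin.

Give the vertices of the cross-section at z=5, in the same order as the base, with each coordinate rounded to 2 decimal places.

t = z/height = 5/15 = 0.333333
s = 1 + (scale-1)·z/height = 1 + (0.47-1)·5/15 = 0.823333
θ = twist·z/height = -100°·5/15 = -33.3333° = -0.581776 rad
cos θ = 0.835488, sin θ = -0.549509 (intermediates below are computed at full precision and shown rounded to 5 d.p.)
v1: (-3,-0.5) → rotate → (-2.78122,1.23078) → ×s → (-2.28987,1.01334) → (-2.29,1.01)
v2: (-2,-4.5) → rotate → (-4.14377,-2.66068) → ×s → (-3.41170,-2.19062) → (-3.41,-2.19)
v3: (5,0.5) → rotate → (4.45219,-2.32980) → ×s → (3.66564,-1.91820) → (3.67,-1.92)
v4: (-1.5,4.5) → rotate → (1.21956,4.58396) → ×s → (1.00410,3.77413) → (1.00,3.77)

Cross-section at z=5: (-2.29,1.01) (-3.41,-2.19) (3.67,-1.92) (1.00,3.77)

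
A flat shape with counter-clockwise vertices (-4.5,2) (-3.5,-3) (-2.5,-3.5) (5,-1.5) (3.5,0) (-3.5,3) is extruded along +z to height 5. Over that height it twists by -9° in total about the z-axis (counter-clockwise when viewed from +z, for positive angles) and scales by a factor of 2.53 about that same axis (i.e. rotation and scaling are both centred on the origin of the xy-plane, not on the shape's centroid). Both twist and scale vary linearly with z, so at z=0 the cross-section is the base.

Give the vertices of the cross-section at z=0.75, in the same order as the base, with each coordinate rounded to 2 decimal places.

t = z/height = 0.75/5 = 0.15
s = 1 + (scale-1)·z/height = 1 + (2.53-1)·0.75/5 = 1.229500
θ = twist·z/height = -9°·0.75/5 = -1.3500° = -0.023562 rad
cos θ = 0.999722, sin θ = -0.023560 (intermediates below are computed at full precision and shown rounded to 5 d.p.)
v1: (-4.5,2) → rotate → (-4.45163,2.10546) → ×s → (-5.47328,2.58867) → (-5.47,2.59)
v2: (-3.5,-3) → rotate → (-3.56971,-2.91671) → ×s → (-4.38896,-3.58609) → (-4.39,-3.59)
v3: (-2.5,-3.5) → rotate → (-2.58177,-3.44013) → ×s → (-3.17428,-4.22964) → (-3.17,-4.23)
v4: (5,-1.5) → rotate → (4.96327,-1.61738) → ×s → (6.10234,-1.98857) → (6.10,-1.99)
v5: (3.5,0) → rotate → (3.49903,-0.08246) → ×s → (4.30206,-0.10138) → (4.30,-0.10)
v6: (-3.5,3) → rotate → (-3.42835,3.08163) → ×s → (-4.21516,3.78886) → (-4.22,3.79)

Cross-section at z=0.75: (-5.47,2.59) (-4.39,-3.59) (-3.17,-4.23) (6.10,-1.99) (4.30,-0.10) (-4.22,3.79)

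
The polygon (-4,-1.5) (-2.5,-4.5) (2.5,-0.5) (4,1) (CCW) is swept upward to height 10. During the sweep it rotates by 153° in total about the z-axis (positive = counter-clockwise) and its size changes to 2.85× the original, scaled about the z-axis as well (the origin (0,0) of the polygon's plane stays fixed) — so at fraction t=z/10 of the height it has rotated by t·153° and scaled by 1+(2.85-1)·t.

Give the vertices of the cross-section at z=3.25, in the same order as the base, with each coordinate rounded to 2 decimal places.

Cross-section at z=3.25: (-2.31,-6.44) (2.91,-7.71) (3.20,2.54) (2.92,5.92)

t = z/height = 3.25/10 = 0.325
s = 1 + (scale-1)·z/height = 1 + (2.85-1)·3.25/10 = 1.601250
θ = twist·z/height = 153°·3.25/10 = 49.7250° = 0.867865 rad
cos θ = 0.646457, sin θ = 0.762950 (intermediates below are computed at full precision and shown rounded to 5 d.p.)
v1: (-4,-1.5) → rotate → (-1.44140,-4.02149) → ×s → (-2.30805,-6.43941) → (-2.31,-6.44)
v2: (-2.5,-4.5) → rotate → (1.81713,-4.81643) → ×s → (2.90969,-7.71231) → (2.91,-7.71)
v3: (2.5,-0.5) → rotate → (1.99762,1.58415) → ×s → (3.19869,2.53662) → (3.20,2.54)
v4: (4,1) → rotate → (1.82288,3.69826) → ×s → (2.91888,5.92184) → (2.92,5.92)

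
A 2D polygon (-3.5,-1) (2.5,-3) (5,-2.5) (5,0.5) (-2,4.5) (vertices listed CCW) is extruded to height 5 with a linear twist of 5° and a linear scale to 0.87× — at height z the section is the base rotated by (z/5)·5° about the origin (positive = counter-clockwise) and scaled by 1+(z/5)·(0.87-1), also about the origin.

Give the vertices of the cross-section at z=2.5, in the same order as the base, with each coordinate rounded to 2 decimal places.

Cross-section at z=2.5: (-3.23,-1.08) (2.46,-2.70) (4.77,-2.13) (4.65,0.67) (-2.05,4.12)

t = z/height = 2.5/5 = 0.5
s = 1 + (scale-1)·z/height = 1 + (0.87-1)·2.5/5 = 0.935000
θ = twist·z/height = 5°·2.5/5 = 2.5000° = 0.043633 rad
cos θ = 0.999048, sin θ = 0.043619 (intermediates below are computed at full precision and shown rounded to 5 d.p.)
v1: (-3.5,-1) → rotate → (-3.45305,-1.15172) → ×s → (-3.22860,-1.07685) → (-3.23,-1.08)
v2: (2.5,-3) → rotate → (2.62848,-2.88810) → ×s → (2.45763,-2.70037) → (2.46,-2.70)
v3: (5,-2.5) → rotate → (5.10429,-2.27952) → ×s → (4.77251,-2.13135) → (4.77,-2.13)
v4: (5,0.5) → rotate → (4.97343,0.71762) → ×s → (4.65016,0.67098) → (4.65,0.67)
v5: (-2,4.5) → rotate → (-2.19438,4.40848) → ×s → (-2.05175,4.12193) → (-2.05,4.12)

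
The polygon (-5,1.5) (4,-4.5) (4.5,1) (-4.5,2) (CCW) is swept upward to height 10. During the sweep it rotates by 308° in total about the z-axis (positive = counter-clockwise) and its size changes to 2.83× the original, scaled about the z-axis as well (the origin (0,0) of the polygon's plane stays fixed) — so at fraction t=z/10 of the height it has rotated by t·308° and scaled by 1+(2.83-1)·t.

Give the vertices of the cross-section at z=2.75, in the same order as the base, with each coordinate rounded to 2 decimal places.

t = z/height = 2.75/10 = 0.275
s = 1 + (scale-1)·z/height = 1 + (2.83-1)·2.75/10 = 1.503250
θ = twist·z/height = 308°·2.75/10 = 84.7000° = 1.478294 rad
cos θ = 0.092371, sin θ = 0.995725 (intermediates below are computed at full precision and shown rounded to 5 d.p.)
v1: (-5,1.5) → rotate → (-1.95544,-4.84007) → ×s → (-2.93952,-7.27583) → (-2.94,-7.28)
v2: (4,-4.5) → rotate → (4.85024,3.56723) → ×s → (7.29113,5.36244) → (7.29,5.36)
v3: (4.5,1) → rotate → (-0.58006,4.57313) → ×s → (-0.87197,6.87456) → (-0.87,6.87)
v4: (-4.5,2) → rotate → (-2.40712,-4.29602) → ×s → (-3.61850,-6.45799) → (-3.62,-6.46)

Cross-section at z=2.75: (-2.94,-7.28) (7.29,5.36) (-0.87,6.87) (-3.62,-6.46)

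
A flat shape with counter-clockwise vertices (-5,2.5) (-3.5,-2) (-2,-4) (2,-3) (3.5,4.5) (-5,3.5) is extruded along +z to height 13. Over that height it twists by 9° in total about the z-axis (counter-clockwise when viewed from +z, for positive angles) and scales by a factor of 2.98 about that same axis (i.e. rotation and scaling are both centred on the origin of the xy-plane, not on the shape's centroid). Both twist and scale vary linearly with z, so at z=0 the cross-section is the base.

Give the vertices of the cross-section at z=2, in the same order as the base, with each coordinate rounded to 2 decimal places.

t = z/height = 2/13 = 0.153846
s = 1 + (scale-1)·z/height = 1 + (2.98-1)·2/13 = 1.304615
θ = twist·z/height = 9°·2/13 = 1.3846° = 0.024166 rad
cos θ = 0.999708, sin θ = 0.024164 (intermediates below are computed at full precision and shown rounded to 5 d.p.)
v1: (-5,2.5) → rotate → (-5.05895,2.37845) → ×s → (-6.59998,3.10296) → (-6.60,3.10)
v2: (-3.5,-2) → rotate → (-3.45065,-2.08399) → ×s → (-4.50177,-2.71880) → (-4.50,-2.72)
v3: (-2,-4) → rotate → (-1.90276,-4.04716) → ×s → (-2.48237,-5.27999) → (-2.48,-5.28)
v4: (2,-3) → rotate → (2.07191,-2.95080) → ×s → (2.70304,-3.84965) → (2.70,-3.85)
v5: (3.5,4.5) → rotate → (3.39024,4.58326) → ×s → (4.42296,5.97939) → (4.42,5.98)
v6: (-5,3.5) → rotate → (-5.08311,3.37816) → ×s → (-6.63151,4.40720) → (-6.63,4.41)

Cross-section at z=2: (-6.60,3.10) (-4.50,-2.72) (-2.48,-5.28) (2.70,-3.85) (4.42,5.98) (-6.63,4.41)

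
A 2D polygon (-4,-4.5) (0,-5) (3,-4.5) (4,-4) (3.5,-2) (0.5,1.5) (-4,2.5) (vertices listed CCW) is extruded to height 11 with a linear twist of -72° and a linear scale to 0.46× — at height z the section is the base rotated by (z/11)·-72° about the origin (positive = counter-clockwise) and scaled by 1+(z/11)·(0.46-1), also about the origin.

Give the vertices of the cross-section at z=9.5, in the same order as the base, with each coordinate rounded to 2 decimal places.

t = z/height = 9.5/11 = 0.863636
s = 1 + (scale-1)·z/height = 1 + (0.46-1)·9.5/11 = 0.533636
θ = twist·z/height = -72°·9.5/11 = -62.1818° = -1.085277 rad
cos θ = 0.466667, sin θ = -0.884433 (intermediates below are computed at full precision and shown rounded to 5 d.p.)
v1: (-4,-4.5) → rotate → (-5.84662,1.43773) → ×s → (-3.11997,0.76722) → (-3.12,0.77)
v2: (0,-5) → rotate → (-4.42216,-2.33334) → ×s → (-2.35983,-1.24515) → (-2.36,-1.25)
v3: (3,-4.5) → rotate → (-2.57995,-4.75330) → ×s → (-1.37675,-2.53653) → (-1.38,-2.54)
v4: (4,-4) → rotate → (-1.67106,-5.40440) → ×s → (-0.89174,-2.88398) → (-0.89,-2.88)
v5: (3.5,-2) → rotate → (-0.13553,-4.02885) → ×s → (-0.07232,-2.14994) → (-0.07,-2.15)
v6: (0.5,1.5) → rotate → (1.55998,0.25778) → ×s → (0.83246,0.13756) → (0.83,0.14)
v7: (-4,2.5) → rotate → (0.34441,4.70440) → ×s → (0.18379,2.51044) → (0.18,2.51)

Cross-section at z=9.5: (-3.12,0.77) (-2.36,-1.25) (-1.38,-2.54) (-0.89,-2.88) (-0.07,-2.15) (0.83,0.14) (0.18,2.51)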